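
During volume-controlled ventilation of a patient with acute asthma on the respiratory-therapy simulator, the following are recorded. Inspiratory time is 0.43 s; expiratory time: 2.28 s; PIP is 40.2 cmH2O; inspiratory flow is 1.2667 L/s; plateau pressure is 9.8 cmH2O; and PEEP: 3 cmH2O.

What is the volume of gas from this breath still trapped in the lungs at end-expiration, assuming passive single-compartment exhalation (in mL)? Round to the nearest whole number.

Vt = flow × Ti = 1.2667 L/s × 0.43 s × 1000 mL/L = 544.68 mL.
R = (PIP − Pplat)/V̇ = (40.2 − 9.8) / 1.2667 = 30.4/1.2667 = 23.999 cmH2O·s/L.
C = Vt/(Pplat − PEEP) = 544.68 / (9.8 − 3) = 544.68/6.8 = 80.1 mL/cmH2O.
τ = R × C = 23.999 × 0.0801 L/cmH2O = 1.922 s.
Fraction remaining = e^(−Te/τ) = e^(−2.28/1.922) = 0.3054.
Trapped volume = 544.68 × 0.3054 = 166.35 mL.

166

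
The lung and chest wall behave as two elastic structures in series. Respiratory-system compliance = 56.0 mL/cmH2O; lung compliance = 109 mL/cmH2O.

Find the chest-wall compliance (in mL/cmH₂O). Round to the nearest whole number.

1/Ccw = 1/Crs − 1/CL.
1/Ccw = 1/56.0 − 1/109 = 0.008683.
Ccw = 115.17 mL/cmH2O.

115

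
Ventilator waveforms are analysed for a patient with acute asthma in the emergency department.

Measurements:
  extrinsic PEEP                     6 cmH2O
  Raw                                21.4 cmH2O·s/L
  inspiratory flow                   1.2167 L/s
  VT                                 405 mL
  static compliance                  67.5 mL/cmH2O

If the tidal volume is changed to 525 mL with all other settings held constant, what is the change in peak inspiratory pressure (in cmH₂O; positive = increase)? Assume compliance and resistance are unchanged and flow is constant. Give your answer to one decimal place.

PIP = Vt/C + R·V̇ + PEEP (constant-flow equation of motion).
Only the elastic term changes: ΔPIP = ΔVt / C = (525 − 405) / 67.5 = 1.778 cmH2O.

1.8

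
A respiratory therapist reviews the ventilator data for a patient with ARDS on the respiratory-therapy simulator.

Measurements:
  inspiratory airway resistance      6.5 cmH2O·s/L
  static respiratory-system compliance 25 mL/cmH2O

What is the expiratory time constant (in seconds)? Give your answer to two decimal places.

τ = R × C = 6.5 × 25 mL/cmH2O = 6.5 × 0.025 L/cmH2O = 0.1625 s.

0.16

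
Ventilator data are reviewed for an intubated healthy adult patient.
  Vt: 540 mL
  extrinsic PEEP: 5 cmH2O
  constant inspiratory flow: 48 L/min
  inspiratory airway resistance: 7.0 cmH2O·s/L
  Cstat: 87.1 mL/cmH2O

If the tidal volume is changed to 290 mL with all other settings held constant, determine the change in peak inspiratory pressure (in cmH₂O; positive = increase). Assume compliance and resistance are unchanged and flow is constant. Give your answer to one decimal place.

PIP = Vt/C + R·V̇ + PEEP (constant-flow equation of motion).
Only the elastic term changes: ΔPIP = ΔVt / C = (290 − 540) / 87.1 = -2.87 cmH2O.

-2.9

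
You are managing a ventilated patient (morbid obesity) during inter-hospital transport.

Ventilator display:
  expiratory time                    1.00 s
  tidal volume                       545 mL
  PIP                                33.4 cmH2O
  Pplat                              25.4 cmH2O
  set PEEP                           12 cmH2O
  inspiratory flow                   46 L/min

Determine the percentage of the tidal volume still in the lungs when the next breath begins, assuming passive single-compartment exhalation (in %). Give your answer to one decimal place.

Flow: 46 L/min ÷ 60 = 0.7667 L/s.
R = (PIP − Pplat)/V̇ = (33.4 − 25.4) / 0.7667 = 8.0/0.7667 = 10.434 cmH2O·s/L.
C = Vt/(Pplat − PEEP) = 545.0 / (25.4 − 12) = 545.0/13.4 = 40.672 mL/cmH2O.
τ = R × C = 10.434 × 0.04067 L/cmH2O = 0.4244 s.
Fraction remaining at end-expiration = e^(−Te/τ) = e^(−1.00/0.4244) = 0.09477 → 9.477%.

9.5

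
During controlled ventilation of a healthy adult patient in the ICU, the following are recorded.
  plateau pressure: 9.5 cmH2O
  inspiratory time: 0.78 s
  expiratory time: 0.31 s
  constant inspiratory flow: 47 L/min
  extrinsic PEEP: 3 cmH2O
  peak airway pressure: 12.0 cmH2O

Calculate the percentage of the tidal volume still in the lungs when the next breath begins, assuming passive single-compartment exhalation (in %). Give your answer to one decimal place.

Flow: 47 L/min ÷ 60 = 0.7833 L/s.
Vt = flow × Ti = 0.7833 L/s × 0.78 s × 1000 mL/L = 610.97 mL.
R = (PIP − Pplat)/V̇ = (12.0 − 9.5) / 0.7833 = 2.5/0.7833 = 3.192 cmH2O·s/L.
C = Vt/(Pplat − PEEP) = 610.97 / (9.5 − 3) = 610.97/6.5 = 93.995 mL/cmH2O.
τ = R × C = 3.192 × 0.094 L/cmH2O = 0.3 s.
Fraction remaining at end-expiration = e^(−Te/τ) = e^(−0.31/0.3) = 0.3558 → 35.58%.

35.6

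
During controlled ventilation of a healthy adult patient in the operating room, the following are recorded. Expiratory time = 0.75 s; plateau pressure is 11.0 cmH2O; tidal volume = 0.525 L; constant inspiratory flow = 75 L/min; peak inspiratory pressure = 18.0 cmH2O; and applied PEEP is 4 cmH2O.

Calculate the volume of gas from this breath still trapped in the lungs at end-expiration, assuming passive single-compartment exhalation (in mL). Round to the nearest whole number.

88

Flow: 75 L/min ÷ 60 = 1.25 L/s.
R = (PIP − Pplat)/V̇ = (18.0 − 11.0) / 1.25 = 7.0/1.25 = 5.6 cmH2O·s/L.
C = Vt/(Pplat − PEEP) = 525.0 / (11.0 − 4) = 525.0/7.0 = 75.0 mL/cmH2O.
τ = R × C = 5.6 × 0.075 L/cmH2O = 0.42 s.
Fraction remaining = e^(−Te/τ) = e^(−0.75/0.42) = 0.1677.
Trapped volume = 525.0 × 0.1677 = 88.043 mL.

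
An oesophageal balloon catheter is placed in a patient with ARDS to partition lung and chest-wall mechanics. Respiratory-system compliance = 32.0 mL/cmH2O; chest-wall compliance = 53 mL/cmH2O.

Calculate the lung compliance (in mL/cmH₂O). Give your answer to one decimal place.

80.8

1/CL = 1/Crs − 1/Ccw.
1/CL = 1/32.0 − 1/53 = 0.01238.
CL = 80.775 mL/cmH2O.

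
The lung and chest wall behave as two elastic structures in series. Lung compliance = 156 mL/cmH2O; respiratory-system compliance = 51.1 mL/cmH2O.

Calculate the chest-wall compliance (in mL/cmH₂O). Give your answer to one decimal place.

1/Ccw = 1/Crs − 1/CL.
1/Ccw = 1/51.1 − 1/156 = 0.01316.
Ccw = 75.988 mL/cmH2O.

76.0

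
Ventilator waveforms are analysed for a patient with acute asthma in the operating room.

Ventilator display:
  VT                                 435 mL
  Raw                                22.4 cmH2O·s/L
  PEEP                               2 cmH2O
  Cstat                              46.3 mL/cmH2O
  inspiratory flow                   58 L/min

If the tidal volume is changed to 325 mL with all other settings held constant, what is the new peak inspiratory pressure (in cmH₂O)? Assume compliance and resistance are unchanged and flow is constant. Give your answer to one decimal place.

Flow: 58 L/min ÷ 60 = 0.9667 L/s.
PIP = Vt/C + R·V̇ + PEEP (constant-flow equation of motion).
Only the elastic term changes: ΔPIP = ΔVt / C = (325 − 435) / 46.3 = -2.376 cmH2O.
Original PIP = 435/46.3 + 22.4×0.9667 + 2 = 33.049 cmH2O; new PIP = 33.049 + (-2.376) = 30.673 cmH2O.

30.7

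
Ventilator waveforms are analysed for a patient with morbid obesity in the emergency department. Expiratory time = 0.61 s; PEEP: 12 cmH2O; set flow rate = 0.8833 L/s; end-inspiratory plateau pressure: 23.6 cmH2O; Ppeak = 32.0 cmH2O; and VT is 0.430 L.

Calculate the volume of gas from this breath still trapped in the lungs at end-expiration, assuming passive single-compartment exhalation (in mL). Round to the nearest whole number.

76

R = (PIP − Pplat)/V̇ = (32.0 − 23.6) / 0.8833 = 8.4/0.8833 = 9.51 cmH2O·s/L.
C = Vt/(Pplat − PEEP) = 430.0 / (23.6 − 12) = 430.0/11.6 = 37.069 mL/cmH2O.
τ = R × C = 9.51 × 0.03707 L/cmH2O = 0.3525 s.
Fraction remaining = e^(−Te/τ) = e^(−0.61/0.3525) = 0.1772.
Trapped volume = 430.0 × 0.1772 = 76.196 mL.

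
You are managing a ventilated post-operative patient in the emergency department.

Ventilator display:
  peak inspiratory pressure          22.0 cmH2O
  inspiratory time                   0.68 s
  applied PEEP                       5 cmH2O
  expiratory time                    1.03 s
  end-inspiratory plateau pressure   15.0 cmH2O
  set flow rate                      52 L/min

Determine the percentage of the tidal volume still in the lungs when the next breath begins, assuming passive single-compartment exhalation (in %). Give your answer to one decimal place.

Flow: 52 L/min ÷ 60 = 0.8667 L/s.
Vt = flow × Ti = 0.8667 L/s × 0.68 s × 1000 mL/L = 589.36 mL.
R = (PIP − Pplat)/V̇ = (22.0 − 15.0) / 0.8667 = 7.0/0.8667 = 8.077 cmH2O·s/L.
C = Vt/(Pplat − PEEP) = 589.36 / (15.0 − 5) = 589.36/10.0 = 58.936 mL/cmH2O.
τ = R × C = 8.077 × 0.05894 L/cmH2O = 0.4761 s.
Fraction remaining at end-expiration = e^(−Te/τ) = e^(−1.03/0.4761) = 0.1149 → 11.49%.

11.5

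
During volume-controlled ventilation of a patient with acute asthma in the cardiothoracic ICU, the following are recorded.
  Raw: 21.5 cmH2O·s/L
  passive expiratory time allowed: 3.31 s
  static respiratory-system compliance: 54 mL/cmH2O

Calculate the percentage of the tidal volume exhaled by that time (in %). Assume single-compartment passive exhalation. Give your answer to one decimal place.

τ = R × C = 21.5 × 54 mL/cmH2O = 21.5 × 0.054 L/cmH2O = 1.161 s.
Passive exhalation: V(t)/V₀ = e^(−t/τ) = e^(−3.31/1.161) = 0.05779.
Fraction exhaled = 1 − 0.05779 = 0.9422 → 94.22%.

94.2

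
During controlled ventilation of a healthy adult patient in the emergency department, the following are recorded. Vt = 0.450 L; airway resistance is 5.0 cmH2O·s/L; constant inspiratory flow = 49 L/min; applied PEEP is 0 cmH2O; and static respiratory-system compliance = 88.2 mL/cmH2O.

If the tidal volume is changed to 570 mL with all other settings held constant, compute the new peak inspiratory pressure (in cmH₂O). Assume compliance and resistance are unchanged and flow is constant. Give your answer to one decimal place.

10.5

Flow: 49 L/min ÷ 60 = 0.8167 L/s.
PIP = Vt/C + R·V̇ + PEEP (constant-flow equation of motion).
Only the elastic term changes: ΔPIP = ΔVt / C = (570 − 450) / 88.2 = 1.361 cmH2O.
Original PIP = 450/88.2 + 5.0×0.8167 + 0 = 9.186 cmH2O; new PIP = 9.186 + (1.361) = 10.547 cmH2O.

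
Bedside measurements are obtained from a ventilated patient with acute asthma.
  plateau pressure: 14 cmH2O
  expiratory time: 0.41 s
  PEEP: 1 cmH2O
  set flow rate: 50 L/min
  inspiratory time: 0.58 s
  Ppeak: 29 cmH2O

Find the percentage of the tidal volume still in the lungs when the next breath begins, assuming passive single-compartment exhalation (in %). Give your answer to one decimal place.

54.2

Flow: 50 L/min ÷ 60 = 0.8333 L/s.
Vt = flow × Ti = 0.8333 L/s × 0.58 s × 1000 mL/L = 483.31 mL.
R = (PIP − Pplat)/V̇ = (29 − 14) / 0.8333 = 15.0/0.8333 = 18.001 cmH2O·s/L.
C = Vt/(Pplat − PEEP) = 483.31 / (14 − 1) = 483.31/13.0 = 37.178 mL/cmH2O.
τ = R × C = 18.001 × 0.03718 L/cmH2O = 0.6693 s.
Fraction remaining at end-expiration = e^(−Te/τ) = e^(−0.41/0.6693) = 0.542 → 54.2%.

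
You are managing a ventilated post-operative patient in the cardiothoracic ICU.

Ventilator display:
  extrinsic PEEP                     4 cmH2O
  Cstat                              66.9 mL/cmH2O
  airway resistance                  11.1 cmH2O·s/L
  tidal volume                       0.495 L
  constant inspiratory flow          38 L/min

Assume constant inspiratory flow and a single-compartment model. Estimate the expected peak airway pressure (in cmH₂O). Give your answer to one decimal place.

Flow: 38 L/min ÷ 60 = 0.6333 L/s.
Equation of motion (constant flow): PIP = Vt/C + R·V̇ + PEEP.
PIP = 495/66.9 + 11.1×0.6333 + 4 = 7.399 + 7.03 + 4 = 18.429 cmH2O.

18.4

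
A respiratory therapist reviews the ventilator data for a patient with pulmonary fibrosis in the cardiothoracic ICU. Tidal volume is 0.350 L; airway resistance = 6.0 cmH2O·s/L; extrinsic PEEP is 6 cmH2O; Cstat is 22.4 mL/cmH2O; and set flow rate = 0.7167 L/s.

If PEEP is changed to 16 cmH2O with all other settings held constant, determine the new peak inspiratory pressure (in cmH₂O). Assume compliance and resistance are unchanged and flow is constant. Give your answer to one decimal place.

35.9

PIP = Vt/C + R·V̇ + PEEP (constant-flow equation of motion).
Only the baseline term changes: ΔPIP = ΔPEEP = 16 − 6 = 10.0 cmH2O.
Original PIP = 350/22.4 + 6.0×0.7167 + 6 = 25.925 cmH2O; new PIP = 25.925 + (10.0) = 35.925 cmH2O.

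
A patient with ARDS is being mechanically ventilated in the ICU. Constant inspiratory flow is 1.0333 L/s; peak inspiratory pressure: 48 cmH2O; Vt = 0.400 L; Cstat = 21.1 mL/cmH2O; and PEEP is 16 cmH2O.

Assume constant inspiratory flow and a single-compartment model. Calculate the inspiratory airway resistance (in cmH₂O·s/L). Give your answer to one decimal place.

Equation of motion (constant flow): PIP = Vt/C + R·V̇ + PEEP.
R·V̇ = PIP − Vt/C − PEEP = 48 − 400/21.1 − 16 = 48 − 18.957 − 16 = 13.043 cmH2O.
R = 13.043 / 1.0333 = 12.623 cmH2O·s/L.

12.6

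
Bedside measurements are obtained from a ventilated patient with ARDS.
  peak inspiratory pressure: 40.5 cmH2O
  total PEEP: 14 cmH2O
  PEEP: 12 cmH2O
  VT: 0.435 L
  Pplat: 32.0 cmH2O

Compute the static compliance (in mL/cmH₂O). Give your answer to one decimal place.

End-expiratory occlusion gives total PEEP = 14 cmH2O (intrinsic PEEP = 14 − 12 = 2). Use total PEEP for the elastic gradient.
Cstat = Vt / (Pplat − PEEPtotal) = 435 / (32.0 − 14) = 435 / 18.0 = 24.167 mL/cmH2O.

24.2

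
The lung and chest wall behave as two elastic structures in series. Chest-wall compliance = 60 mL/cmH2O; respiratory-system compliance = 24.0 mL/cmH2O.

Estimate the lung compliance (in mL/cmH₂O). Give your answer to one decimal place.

1/CL = 1/Crs − 1/Ccw.
1/CL = 1/24.0 − 1/60 = 0.025.
CL = 40.0 mL/cmH2O.

40.0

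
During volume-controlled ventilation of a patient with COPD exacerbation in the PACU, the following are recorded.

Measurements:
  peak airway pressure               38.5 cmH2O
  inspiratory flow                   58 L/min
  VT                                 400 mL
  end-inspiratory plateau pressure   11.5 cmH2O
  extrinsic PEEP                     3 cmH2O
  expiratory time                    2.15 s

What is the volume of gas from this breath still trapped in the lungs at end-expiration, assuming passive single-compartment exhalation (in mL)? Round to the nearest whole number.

78

Flow: 58 L/min ÷ 60 = 0.9667 L/s.
R = (PIP − Pplat)/V̇ = (38.5 − 11.5) / 0.9667 = 27.0/0.9667 = 27.93 cmH2O·s/L.
C = Vt/(Pplat − PEEP) = 400.0 / (11.5 − 3) = 400.0/8.5 = 47.059 mL/cmH2O.
τ = R × C = 27.93 × 0.04706 L/cmH2O = 1.314 s.
Fraction remaining = e^(−Te/τ) = e^(−2.15/1.314) = 0.1947.
Trapped volume = 400.0 × 0.1947 = 77.88 mL.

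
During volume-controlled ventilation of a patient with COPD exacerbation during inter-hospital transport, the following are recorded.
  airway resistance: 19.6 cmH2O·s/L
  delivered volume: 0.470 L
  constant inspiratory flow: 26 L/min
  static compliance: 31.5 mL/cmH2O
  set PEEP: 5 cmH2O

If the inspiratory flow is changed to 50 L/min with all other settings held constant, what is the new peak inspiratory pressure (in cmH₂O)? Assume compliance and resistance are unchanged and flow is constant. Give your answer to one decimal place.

Flow: 26 L/min ÷ 60 = 0.4333 L/s.
New flow: 50 L/min ÷ 60 = 0.8333 L/s.
PIP = Vt/C + R·V̇ + PEEP (constant-flow equation of motion).
Only the resistive term changes: ΔPIP = R × ΔV̇ = 19.6 × (0.8333 − 0.4333) = 19.6 × 0.4 = 7.84 cmH2O.
Original PIP = 470/31.5 + 19.6×0.4333 + 5 = 28.413 cmH2O; new PIP = 28.413 + (7.84) = 36.253 cmH2O.

36.3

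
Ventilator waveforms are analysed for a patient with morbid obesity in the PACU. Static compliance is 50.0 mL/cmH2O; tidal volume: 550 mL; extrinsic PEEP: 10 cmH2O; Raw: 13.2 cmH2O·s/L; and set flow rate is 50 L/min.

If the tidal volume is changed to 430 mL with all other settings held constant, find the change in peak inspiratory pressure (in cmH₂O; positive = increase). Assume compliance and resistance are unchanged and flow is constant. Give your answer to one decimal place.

PIP = Vt/C + R·V̇ + PEEP (constant-flow equation of motion).
Only the elastic term changes: ΔPIP = ΔVt / C = (430 − 550) / 50.0 = -2.4 cmH2O.

-2.4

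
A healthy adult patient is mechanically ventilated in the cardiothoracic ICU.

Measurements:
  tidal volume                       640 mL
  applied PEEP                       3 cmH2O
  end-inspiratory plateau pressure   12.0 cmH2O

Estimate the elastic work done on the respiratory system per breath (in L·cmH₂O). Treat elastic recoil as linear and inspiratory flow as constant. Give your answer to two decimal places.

2.88

Elastic work ≈ ½ × (Pplat − PEEP) × Vt = 0.5 × (12.0 − 3) × 0.640 L = 0.5 × 9.0 × 0.640 = 2.88 L·cmH2O.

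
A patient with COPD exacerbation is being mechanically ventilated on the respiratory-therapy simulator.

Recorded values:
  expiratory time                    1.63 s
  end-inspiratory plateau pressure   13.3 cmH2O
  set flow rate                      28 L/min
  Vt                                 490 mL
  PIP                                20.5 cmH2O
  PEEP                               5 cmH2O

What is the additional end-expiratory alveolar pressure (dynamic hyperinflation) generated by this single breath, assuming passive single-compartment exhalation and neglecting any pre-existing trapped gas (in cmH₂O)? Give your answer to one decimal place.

Flow: 28 L/min ÷ 60 = 0.4667 L/s.
R = (PIP − Pplat)/V̇ = (20.5 − 13.3) / 0.4667 = 7.2/0.4667 = 15.427 cmH2O·s/L.
C = Vt/(Pplat − PEEP) = 490.0 / (13.3 − 5) = 490.0/8.3 = 59.036 mL/cmH2O.
τ = R × C = 15.427 × 0.05904 L/cmH2O = 0.9108 s.
Fraction remaining = e^(−Te/τ) = e^(−1.63/0.9108) = 0.167; trapped volume = 490.0 × 0.167 = 81.83 mL.
Additional alveolar pressure from trapping ≈ V_trapped / C = 81.83 / 59.036 = 1.386 cmH2O.

1.4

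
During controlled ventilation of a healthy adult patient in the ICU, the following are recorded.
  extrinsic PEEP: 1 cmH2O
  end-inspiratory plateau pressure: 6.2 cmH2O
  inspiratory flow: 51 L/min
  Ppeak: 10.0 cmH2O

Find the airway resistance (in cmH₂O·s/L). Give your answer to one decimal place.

4.5

Flow: 51 L/min ÷ 60 = 0.85 L/s.
Raw = (PIP − Pplat) / flow = (10.0 − 6.2) / 0.85 = 3.8 / 0.85 = 4.471 cmH2O·s/L.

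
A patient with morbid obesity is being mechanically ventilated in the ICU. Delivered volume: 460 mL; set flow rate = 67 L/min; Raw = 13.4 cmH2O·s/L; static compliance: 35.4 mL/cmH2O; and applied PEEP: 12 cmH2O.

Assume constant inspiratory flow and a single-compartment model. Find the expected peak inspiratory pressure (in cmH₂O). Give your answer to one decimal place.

40.0

Flow: 67 L/min ÷ 60 = 1.1167 L/s.
Equation of motion (constant flow): PIP = Vt/C + R·V̇ + PEEP.
PIP = 460/35.4 + 13.4×1.1167 + 12 = 12.994 + 14.964 + 12 = 39.958 cmH2O.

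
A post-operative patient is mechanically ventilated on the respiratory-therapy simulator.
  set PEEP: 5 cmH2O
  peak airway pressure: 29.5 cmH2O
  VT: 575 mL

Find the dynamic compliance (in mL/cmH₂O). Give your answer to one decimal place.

23.5

Dynamic compliance = Vt / (PIP − PEEP) = 575 / (29.5 − 5) = 575 / 24.5 = 23.469 mL/cmH2O.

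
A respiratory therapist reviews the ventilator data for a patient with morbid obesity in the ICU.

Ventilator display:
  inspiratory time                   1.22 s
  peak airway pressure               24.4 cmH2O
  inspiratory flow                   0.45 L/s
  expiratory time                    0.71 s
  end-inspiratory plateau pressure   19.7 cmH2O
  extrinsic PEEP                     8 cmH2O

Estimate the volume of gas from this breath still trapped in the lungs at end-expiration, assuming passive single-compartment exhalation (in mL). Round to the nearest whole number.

Vt = flow × Ti = 0.45 L/s × 1.22 s × 1000 mL/L = 549.0 mL.
R = (PIP − Pplat)/V̇ = (24.4 − 19.7) / 0.45 = 4.7/0.45 = 10.444 cmH2O·s/L.
C = Vt/(Pplat − PEEP) = 549.0 / (19.7 − 8) = 549.0/11.7 = 46.923 mL/cmH2O.
τ = R × C = 10.444 × 0.04692 L/cmH2O = 0.49 s.
Fraction remaining = e^(−Te/τ) = e^(−0.71/0.49) = 0.2348.
Trapped volume = 549.0 × 0.2348 = 128.91 mL.

129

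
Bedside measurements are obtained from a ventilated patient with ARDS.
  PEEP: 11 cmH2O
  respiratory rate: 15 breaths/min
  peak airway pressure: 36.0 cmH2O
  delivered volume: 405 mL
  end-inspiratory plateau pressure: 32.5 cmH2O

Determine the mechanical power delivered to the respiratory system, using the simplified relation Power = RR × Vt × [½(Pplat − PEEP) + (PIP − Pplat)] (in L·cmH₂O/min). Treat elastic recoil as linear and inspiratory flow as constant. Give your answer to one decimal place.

Per-breath work = Vt × [½(Pplat−PEEP) + (PIP−Pplat)] = 0.405 × [0.5×21.5 + 3.5] = 0.405 × 14.25 = 5.771 L·cmH2O.
Power = 15 × 5.771 = 86.565 L·cmH2O/min.

86.6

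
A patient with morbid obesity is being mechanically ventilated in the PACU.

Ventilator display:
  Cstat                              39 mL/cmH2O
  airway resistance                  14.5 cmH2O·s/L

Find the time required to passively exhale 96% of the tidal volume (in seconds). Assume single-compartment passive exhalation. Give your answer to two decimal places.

τ = R × C = 14.5 × 39 mL/cmH2O = 14.5 × 0.039 L/cmH2O = 0.5655 s.
Exhaled fraction f = 1 − e^(−t/τ) → t = −τ·ln(1 − f) = −0.5655·ln(0.04) = 1.82 s.

1.82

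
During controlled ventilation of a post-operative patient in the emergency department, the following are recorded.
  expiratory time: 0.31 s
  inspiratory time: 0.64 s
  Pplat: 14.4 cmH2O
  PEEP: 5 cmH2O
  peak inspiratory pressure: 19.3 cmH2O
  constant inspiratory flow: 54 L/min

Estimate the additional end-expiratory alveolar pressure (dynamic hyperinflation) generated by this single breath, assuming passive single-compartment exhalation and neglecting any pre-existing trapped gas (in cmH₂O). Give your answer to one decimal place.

Flow: 54 L/min ÷ 60 = 0.9 L/s.
Vt = flow × Ti = 0.9 L/s × 0.64 s × 1000 mL/L = 576.0 mL.
R = (PIP − Pplat)/V̇ = (19.3 − 14.4) / 0.9 = 4.9/0.9 = 5.444 cmH2O·s/L.
C = Vt/(Pplat − PEEP) = 576.0 / (14.4 − 5) = 576.0/9.4 = 61.277 mL/cmH2O.
τ = R × C = 5.444 × 0.06128 L/cmH2O = 0.3336 s.
Fraction remaining = e^(−Te/τ) = e^(−0.31/0.3336) = 0.3948; trapped volume = 576.0 × 0.3948 = 227.4 mL.
Additional alveolar pressure from trapping ≈ V_trapped / C = 227.4 / 61.277 = 3.711 cmH2O.

3.7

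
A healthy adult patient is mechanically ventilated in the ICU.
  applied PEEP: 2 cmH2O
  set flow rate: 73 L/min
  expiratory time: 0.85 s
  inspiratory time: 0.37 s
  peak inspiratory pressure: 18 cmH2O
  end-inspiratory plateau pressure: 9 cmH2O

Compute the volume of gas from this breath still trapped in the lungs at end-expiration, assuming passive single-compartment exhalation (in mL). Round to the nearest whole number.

75

Flow: 73 L/min ÷ 60 = 1.2167 L/s.
Vt = flow × Ti = 1.2167 L/s × 0.37 s × 1000 mL/L = 450.18 mL.
R = (PIP − Pplat)/V̇ = (18 − 9) / 1.2167 = 9.0/1.2167 = 7.397 cmH2O·s/L.
C = Vt/(Pplat − PEEP) = 450.18 / (9 − 2) = 450.18/7.0 = 64.311 mL/cmH2O.
τ = R × C = 7.397 × 0.06431 L/cmH2O = 0.4757 s.
Fraction remaining = e^(−Te/τ) = e^(−0.85/0.4757) = 0.1675.
Trapped volume = 450.18 × 0.1675 = 75.405 mL.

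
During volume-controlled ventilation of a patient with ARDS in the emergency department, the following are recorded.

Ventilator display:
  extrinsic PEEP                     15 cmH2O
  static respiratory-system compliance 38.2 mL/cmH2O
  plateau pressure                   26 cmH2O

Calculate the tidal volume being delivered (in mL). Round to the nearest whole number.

420

Vt = Cstat × (Pplat − PEEP) = 38.2 × (26 − 15) = 38.2 × 11.0 = 420.2 mL.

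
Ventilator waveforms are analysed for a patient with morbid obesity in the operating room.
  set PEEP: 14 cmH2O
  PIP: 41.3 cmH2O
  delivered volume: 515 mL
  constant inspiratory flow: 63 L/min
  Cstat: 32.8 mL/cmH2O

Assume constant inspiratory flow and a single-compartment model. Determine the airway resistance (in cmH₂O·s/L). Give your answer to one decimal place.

11.0

Flow: 63 L/min ÷ 60 = 1.05 L/s.
Equation of motion (constant flow): PIP = Vt/C + R·V̇ + PEEP.
R·V̇ = PIP − Vt/C − PEEP = 41.3 − 515/32.8 − 14 = 41.3 − 15.701 − 14 = 11.599 cmH2O.
R = 11.599 / 1.05 = 11.047 cmH2O·s/L.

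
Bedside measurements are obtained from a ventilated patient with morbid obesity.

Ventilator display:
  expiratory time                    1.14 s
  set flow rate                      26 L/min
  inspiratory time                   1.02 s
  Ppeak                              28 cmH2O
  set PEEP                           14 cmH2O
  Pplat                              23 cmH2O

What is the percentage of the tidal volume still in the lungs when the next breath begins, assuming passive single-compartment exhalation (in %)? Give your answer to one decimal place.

Flow: 26 L/min ÷ 60 = 0.4333 L/s.
Vt = flow × Ti = 0.4333 L/s × 1.02 s × 1000 mL/L = 441.97 mL.
R = (PIP − Pplat)/V̇ = (28 − 23) / 0.4333 = 5.0/0.4333 = 11.539 cmH2O·s/L.
C = Vt/(Pplat − PEEP) = 441.97 / (23 − 14) = 441.97/9.0 = 49.108 mL/cmH2O.
τ = R × C = 11.539 × 0.04911 L/cmH2O = 0.5667 s.
Fraction remaining at end-expiration = e^(−Te/τ) = e^(−1.14/0.5667) = 0.1338 → 13.38%.

13.4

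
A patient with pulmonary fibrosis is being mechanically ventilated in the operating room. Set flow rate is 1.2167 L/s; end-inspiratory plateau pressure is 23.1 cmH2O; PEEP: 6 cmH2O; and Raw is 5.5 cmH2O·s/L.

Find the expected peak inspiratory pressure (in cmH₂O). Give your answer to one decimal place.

29.8

PIP = Pplat + Raw × flow = 23.1 + 5.5 × 1.2167 = 23.1 + 6.692 = 29.792 cmH2O.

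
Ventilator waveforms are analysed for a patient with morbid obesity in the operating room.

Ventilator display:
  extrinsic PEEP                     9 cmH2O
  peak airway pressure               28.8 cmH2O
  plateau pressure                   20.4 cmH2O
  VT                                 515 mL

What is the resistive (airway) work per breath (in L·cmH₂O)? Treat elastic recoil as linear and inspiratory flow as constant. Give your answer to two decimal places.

4.33

With constant inspiratory flow the resistive pressure is constant at PIP − Pplat = 28.8 − 20.4 = 8.4 cmH2O, so resistive work = 8.4 × 0.515 = 4.326 L·cmH2O.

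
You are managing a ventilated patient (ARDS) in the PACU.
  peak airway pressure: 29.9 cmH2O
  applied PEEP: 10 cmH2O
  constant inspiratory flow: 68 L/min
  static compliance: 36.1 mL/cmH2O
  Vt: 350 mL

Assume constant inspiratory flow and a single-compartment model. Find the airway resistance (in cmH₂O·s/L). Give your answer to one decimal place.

9.0

Flow: 68 L/min ÷ 60 = 1.1333 L/s.
Equation of motion (constant flow): PIP = Vt/C + R·V̇ + PEEP.
R·V̇ = PIP − Vt/C − PEEP = 29.9 − 350/36.1 − 10 = 29.9 − 9.695 − 10 = 10.205 cmH2O.
R = 10.205 / 1.1333 = 9.005 cmH2O·s/L.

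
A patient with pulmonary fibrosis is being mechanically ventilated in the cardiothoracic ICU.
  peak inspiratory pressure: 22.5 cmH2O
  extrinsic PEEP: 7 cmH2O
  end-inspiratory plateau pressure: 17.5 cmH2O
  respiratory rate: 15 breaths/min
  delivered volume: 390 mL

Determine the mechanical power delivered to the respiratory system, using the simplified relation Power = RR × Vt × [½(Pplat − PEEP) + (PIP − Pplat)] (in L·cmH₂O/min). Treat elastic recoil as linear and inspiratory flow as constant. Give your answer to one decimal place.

Per-breath work = Vt × [½(Pplat−PEEP) + (PIP−Pplat)] = 0.390 × [0.5×10.5 + 5.0] = 0.390 × 10.25 = 3.998 L·cmH2O.
Power = 15 × 3.998 = 59.97 L·cmH2O/min.

60.0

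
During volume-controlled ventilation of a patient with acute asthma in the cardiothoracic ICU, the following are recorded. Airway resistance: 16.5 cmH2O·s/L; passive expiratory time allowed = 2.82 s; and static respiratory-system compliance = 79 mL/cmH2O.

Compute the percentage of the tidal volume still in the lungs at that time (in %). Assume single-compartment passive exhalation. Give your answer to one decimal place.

11.5

τ = R × C = 16.5 × 79 mL/cmH2O = 16.5 × 0.079 L/cmH2O = 1.304 s.
Passive exhalation: V(t)/V₀ = e^(−t/τ) = e^(−2.82/1.304) = 0.115.
Fraction remaining = 0.115 → 11.5%.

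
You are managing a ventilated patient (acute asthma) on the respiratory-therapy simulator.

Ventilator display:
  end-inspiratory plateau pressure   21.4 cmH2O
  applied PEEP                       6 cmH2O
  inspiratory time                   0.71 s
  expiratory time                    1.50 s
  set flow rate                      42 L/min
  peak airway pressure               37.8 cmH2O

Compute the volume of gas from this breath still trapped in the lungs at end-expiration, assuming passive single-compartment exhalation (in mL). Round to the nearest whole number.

Flow: 42 L/min ÷ 60 = 0.7 L/s.
Vt = flow × Ti = 0.7 L/s × 0.71 s × 1000 mL/L = 497.0 mL.
R = (PIP − Pplat)/V̇ = (37.8 − 21.4) / 0.7 = 16.4/0.7 = 23.429 cmH2O·s/L.
C = Vt/(Pplat − PEEP) = 497.0 / (21.4 − 6) = 497.0/15.4 = 32.273 mL/cmH2O.
τ = R × C = 23.429 × 0.03227 L/cmH2O = 0.7561 s.
Fraction remaining = e^(−Te/τ) = e^(−1.50/0.7561) = 0.1375.
Trapped volume = 497.0 × 0.1375 = 68.338 mL.

68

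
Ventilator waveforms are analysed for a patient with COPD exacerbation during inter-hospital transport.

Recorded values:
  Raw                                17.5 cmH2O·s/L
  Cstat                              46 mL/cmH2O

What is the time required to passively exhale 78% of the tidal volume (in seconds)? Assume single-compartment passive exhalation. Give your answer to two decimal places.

1.22

τ = R × C = 17.5 × 46 mL/cmH2O = 17.5 × 0.046 L/cmH2O = 0.805 s.
Exhaled fraction f = 1 − e^(−t/τ) → t = −τ·ln(1 − f) = −0.805·ln(0.22) = 1.219 s.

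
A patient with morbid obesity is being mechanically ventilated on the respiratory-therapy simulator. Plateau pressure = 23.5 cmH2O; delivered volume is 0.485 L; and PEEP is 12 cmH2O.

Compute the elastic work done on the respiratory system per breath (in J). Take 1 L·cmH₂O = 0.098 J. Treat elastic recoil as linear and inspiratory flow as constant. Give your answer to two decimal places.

0.27

Elastic work ≈ ½ × (Pplat − PEEP) × Vt = 0.5 × (23.5 − 12) × 0.485 L = 0.5 × 11.5 × 0.485 = 2.789 L·cmH2O.
× 0.098 J/(L·cmH2O) → 0.2733 J.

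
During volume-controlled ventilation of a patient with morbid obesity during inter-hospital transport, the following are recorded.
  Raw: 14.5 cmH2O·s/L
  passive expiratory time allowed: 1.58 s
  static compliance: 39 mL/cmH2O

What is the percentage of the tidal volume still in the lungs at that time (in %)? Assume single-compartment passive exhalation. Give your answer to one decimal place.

τ = R × C = 14.5 × 39 mL/cmH2O = 14.5 × 0.039 L/cmH2O = 0.5655 s.
Passive exhalation: V(t)/V₀ = e^(−t/τ) = e^(−1.58/0.5655) = 0.06118.
Fraction remaining = 0.06118 → 6.118%.

6.1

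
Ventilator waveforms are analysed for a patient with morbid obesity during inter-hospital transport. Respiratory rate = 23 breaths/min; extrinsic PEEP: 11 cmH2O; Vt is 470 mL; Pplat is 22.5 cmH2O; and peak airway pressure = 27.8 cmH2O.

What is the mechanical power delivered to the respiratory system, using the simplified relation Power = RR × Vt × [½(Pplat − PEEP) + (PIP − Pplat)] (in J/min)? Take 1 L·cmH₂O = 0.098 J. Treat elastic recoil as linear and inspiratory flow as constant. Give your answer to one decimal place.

11.7

Per-breath work = Vt × [½(Pplat−PEEP) + (PIP−Pplat)] = 0.470 × [0.5×11.5 + 5.3] = 0.470 × 11.05 = 5.194 L·cmH2O.
Power = 23 × 5.194 = 119.46 L·cmH2O/min.
× 0.098 J/(L·cmH2O) → 11.707 J/min.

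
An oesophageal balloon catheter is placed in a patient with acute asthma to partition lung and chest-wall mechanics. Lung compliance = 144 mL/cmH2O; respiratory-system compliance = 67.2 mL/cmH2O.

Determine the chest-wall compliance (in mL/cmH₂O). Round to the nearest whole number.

126

1/Ccw = 1/Crs − 1/CL.
1/Ccw = 1/67.2 − 1/144 = 0.007937.
Ccw = 125.99 mL/cmH2O.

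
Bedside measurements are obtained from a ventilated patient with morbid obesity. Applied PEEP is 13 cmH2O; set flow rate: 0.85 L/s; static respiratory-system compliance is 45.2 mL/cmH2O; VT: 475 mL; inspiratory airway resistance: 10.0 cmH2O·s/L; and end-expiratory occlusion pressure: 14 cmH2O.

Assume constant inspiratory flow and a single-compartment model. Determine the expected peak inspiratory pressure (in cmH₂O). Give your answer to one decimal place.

33.0

Total PEEP = 14 cmH2O (set 13 + intrinsic 1); this is the baseline alveolar pressure.
Equation of motion (constant flow): PIP = Vt/C + R·V̇ + PEEP.
PIP = 475/45.2 + 10.0×0.85 + 14 = 10.509 + 8.5 + 14 = 33.009 cmH2O.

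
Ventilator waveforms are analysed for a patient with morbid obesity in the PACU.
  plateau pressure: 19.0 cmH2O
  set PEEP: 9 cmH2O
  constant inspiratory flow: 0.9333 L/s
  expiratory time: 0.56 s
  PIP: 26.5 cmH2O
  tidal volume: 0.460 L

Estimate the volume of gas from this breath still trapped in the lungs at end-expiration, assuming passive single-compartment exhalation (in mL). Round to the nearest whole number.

101

R = (PIP − Pplat)/V̇ = (26.5 − 19.0) / 0.9333 = 7.5/0.9333 = 8.036 cmH2O·s/L.
C = Vt/(Pplat − PEEP) = 460.0 / (19.0 − 9) = 460.0/10.0 = 46.0 mL/cmH2O.
τ = R × C = 8.036 × 0.046 L/cmH2O = 0.3697 s.
Fraction remaining = e^(−Te/τ) = e^(−0.56/0.3697) = 0.2199.
Trapped volume = 460.0 × 0.2199 = 101.15 mL.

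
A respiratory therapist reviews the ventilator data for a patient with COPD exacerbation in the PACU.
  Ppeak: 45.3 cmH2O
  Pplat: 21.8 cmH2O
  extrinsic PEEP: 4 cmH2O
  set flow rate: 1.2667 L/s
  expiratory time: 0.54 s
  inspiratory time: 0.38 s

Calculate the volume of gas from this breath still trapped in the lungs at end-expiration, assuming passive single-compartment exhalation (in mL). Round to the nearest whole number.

164

Vt = flow × Ti = 1.2667 L/s × 0.38 s × 1000 mL/L = 481.35 mL.
R = (PIP − Pplat)/V̇ = (45.3 − 21.8) / 1.2667 = 23.5/1.2667 = 18.552 cmH2O·s/L.
C = Vt/(Pplat − PEEP) = 481.35 / (21.8 − 4) = 481.35/17.8 = 27.042 mL/cmH2O.
τ = R × C = 18.552 × 0.02704 L/cmH2O = 0.5016 s.
Fraction remaining = e^(−Te/τ) = e^(−0.54/0.5016) = 0.3408.
Trapped volume = 481.35 × 0.3408 = 164.04 mL.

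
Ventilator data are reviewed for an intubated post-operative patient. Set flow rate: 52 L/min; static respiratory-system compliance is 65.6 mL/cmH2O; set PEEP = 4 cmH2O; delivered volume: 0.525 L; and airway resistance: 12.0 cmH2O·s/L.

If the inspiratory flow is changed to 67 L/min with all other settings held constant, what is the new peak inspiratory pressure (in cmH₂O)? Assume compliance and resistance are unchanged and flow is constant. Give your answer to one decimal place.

Flow: 52 L/min ÷ 60 = 0.8667 L/s.
New flow: 67 L/min ÷ 60 = 1.1167 L/s.
PIP = Vt/C + R·V̇ + PEEP (constant-flow equation of motion).
Only the resistive term changes: ΔPIP = R × ΔV̇ = 12.0 × (1.1167 − 0.8667) = 12.0 × 0.25 = 3.0 cmH2O.
Original PIP = 525/65.6 + 12.0×0.8667 + 4 = 22.403 cmH2O; new PIP = 22.403 + (3.0) = 25.403 cmH2O.

25.4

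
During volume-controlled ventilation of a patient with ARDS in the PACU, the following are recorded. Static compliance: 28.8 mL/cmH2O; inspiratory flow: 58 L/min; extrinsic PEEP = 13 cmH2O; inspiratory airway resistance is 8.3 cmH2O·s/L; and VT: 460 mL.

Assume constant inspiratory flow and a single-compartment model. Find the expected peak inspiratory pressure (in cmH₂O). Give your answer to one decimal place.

37.0

Flow: 58 L/min ÷ 60 = 0.9667 L/s.
Equation of motion (constant flow): PIP = Vt/C + R·V̇ + PEEP.
PIP = 460/28.8 + 8.3×0.9667 + 13 = 15.972 + 8.024 + 13 = 36.996 cmH2O.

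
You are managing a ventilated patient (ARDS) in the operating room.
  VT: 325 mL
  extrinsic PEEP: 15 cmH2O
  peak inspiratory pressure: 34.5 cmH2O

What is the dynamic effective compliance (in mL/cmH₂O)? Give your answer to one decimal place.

16.7

Dynamic compliance = Vt / (PIP − PEEP) = 325 / (34.5 − 15) = 325 / 19.5 = 16.667 mL/cmH2O.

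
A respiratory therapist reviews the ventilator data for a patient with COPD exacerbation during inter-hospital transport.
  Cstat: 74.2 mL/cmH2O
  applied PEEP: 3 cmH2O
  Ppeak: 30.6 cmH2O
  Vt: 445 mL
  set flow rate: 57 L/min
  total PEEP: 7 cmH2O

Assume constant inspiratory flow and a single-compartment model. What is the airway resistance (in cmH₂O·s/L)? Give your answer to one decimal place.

Flow: 57 L/min ÷ 60 = 0.95 L/s.
Total PEEP = 7 cmH2O (set 3 + intrinsic 4); this is the baseline alveolar pressure.
Equation of motion (constant flow): PIP = Vt/C + R·V̇ + PEEP.
R·V̇ = PIP − Vt/C − PEEP = 30.6 − 445/74.2 − 7 = 30.6 − 5.997 − 7 = 17.603 cmH2O.
R = 17.603 / 0.95 = 18.529 cmH2O·s/L.

18.5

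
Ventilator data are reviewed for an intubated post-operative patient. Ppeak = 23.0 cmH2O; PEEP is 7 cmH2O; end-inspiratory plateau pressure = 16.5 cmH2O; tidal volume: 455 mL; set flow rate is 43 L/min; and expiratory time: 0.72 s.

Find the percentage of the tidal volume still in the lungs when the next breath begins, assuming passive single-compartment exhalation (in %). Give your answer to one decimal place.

Flow: 43 L/min ÷ 60 = 0.7167 L/s.
R = (PIP − Pplat)/V̇ = (23.0 − 16.5) / 0.7167 = 6.5/0.7167 = 9.069 cmH2O·s/L.
C = Vt/(Pplat − PEEP) = 455.0 / (16.5 − 7) = 455.0/9.5 = 47.895 mL/cmH2O.
τ = R × C = 9.069 × 0.0479 L/cmH2O = 0.4344 s.
Fraction remaining at end-expiration = e^(−Te/τ) = e^(−0.72/0.4344) = 0.1906 → 19.06%.

19.1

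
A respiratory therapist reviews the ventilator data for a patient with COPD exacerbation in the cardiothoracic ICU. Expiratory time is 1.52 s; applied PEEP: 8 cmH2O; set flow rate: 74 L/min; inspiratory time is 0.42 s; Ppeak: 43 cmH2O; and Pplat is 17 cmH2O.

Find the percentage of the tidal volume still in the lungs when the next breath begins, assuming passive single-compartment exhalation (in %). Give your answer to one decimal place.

Flow: 74 L/min ÷ 60 = 1.2333 L/s.
Vt = flow × Ti = 1.2333 L/s × 0.42 s × 1000 mL/L = 517.99 mL.
R = (PIP − Pplat)/V̇ = (43 − 17) / 1.2333 = 26.0/1.2333 = 21.082 cmH2O·s/L.
C = Vt/(Pplat − PEEP) = 517.99 / (17 − 8) = 517.99/9.0 = 57.554 mL/cmH2O.
τ = R × C = 21.082 × 0.05755 L/cmH2O = 1.213 s.
Fraction remaining at end-expiration = e^(−Te/τ) = e^(−1.52/1.213) = 0.2856 → 28.56%.

28.6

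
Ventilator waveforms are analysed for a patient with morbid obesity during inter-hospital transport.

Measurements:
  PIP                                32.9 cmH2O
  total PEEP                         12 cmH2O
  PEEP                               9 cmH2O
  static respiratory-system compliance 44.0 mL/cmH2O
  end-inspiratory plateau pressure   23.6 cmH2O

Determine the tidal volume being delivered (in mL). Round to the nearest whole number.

End-expiratory occlusion gives total PEEP = 12 cmH2O (intrinsic PEEP = 12 − 9 = 3). Use total PEEP for the elastic gradient.
Vt = Cstat × (Pplat − PEEPtotal) = 44.0 × (23.6 − 12) = 44.0 × 11.6 = 510.4 mL.

510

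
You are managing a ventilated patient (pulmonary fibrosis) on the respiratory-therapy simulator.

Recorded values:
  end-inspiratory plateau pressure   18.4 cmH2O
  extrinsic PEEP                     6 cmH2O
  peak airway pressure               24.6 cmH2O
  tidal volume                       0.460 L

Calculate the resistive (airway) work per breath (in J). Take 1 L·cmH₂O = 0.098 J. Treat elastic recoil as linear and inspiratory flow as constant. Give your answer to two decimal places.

With constant inspiratory flow the resistive pressure is constant at PIP − Pplat = 24.6 − 18.4 = 6.2 cmH2O, so resistive work = 6.2 × 0.460 = 2.852 L·cmH2O.
× 0.098 J/(L·cmH2O) → 0.2795 J.

0.28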